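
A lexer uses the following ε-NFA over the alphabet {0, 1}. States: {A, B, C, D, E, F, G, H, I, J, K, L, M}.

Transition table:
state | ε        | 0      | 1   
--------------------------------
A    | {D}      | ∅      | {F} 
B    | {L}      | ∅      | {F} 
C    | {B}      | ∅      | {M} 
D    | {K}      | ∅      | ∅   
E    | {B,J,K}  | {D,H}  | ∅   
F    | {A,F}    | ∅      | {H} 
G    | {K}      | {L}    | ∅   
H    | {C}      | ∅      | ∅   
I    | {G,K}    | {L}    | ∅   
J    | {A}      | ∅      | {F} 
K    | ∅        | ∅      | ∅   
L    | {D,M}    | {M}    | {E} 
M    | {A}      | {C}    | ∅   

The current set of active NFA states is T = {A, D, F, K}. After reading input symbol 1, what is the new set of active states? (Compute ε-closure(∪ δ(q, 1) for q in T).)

A on 1 → {F}.
F on 1 → {H}.
No 1-transition from D, K.
Union after reading 1: {F, H}.
Now take the ε-closure:
From F via ε: add A.
From H via ε: add C.
From A via ε: add D.
From C via ε: add B.
From B via ε: add L.
From D via ε: add K.
From L via ε: add M.
No new states can be added; the closed set is {A, B, C, D, F, H, K, L, M}.

{A, B, C, D, F, H, K, L, M}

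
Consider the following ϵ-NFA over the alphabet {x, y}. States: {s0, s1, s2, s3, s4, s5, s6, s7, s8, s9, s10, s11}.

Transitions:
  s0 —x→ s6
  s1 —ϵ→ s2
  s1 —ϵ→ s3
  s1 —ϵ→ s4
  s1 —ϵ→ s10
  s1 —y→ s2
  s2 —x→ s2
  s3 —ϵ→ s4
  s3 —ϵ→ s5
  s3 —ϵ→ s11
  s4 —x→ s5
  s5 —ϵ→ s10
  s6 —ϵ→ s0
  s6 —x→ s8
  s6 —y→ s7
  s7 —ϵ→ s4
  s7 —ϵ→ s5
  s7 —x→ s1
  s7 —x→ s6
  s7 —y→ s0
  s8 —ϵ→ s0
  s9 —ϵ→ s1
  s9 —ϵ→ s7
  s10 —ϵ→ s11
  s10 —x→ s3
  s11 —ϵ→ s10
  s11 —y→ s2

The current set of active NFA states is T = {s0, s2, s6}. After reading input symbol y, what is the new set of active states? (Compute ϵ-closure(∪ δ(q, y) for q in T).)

s6 on y → {s7}.
No y-transition from s0, s2.
Union after reading y: {s7}.
Now take the ϵ-closure:
From s7 via ϵ: add s4, s5.
From s5 via ϵ: add s10.
From s10 via ϵ: add s11.
No new states can be added; the closed set is {s4, s5, s7, s10, s11}.

{s4, s5, s7, s10, s11}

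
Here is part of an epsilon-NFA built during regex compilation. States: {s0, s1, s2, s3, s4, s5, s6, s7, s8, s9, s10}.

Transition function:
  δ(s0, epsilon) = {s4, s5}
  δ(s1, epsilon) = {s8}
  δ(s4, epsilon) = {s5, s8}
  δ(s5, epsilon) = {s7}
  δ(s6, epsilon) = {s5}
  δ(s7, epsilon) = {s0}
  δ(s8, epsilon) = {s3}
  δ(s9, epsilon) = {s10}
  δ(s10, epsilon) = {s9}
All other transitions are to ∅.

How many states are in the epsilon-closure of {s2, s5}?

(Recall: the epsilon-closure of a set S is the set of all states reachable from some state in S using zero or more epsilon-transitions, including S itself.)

Start with {s2, s5}.
From s5 via epsilon: add s7.
From s7 via epsilon: add s0.
From s0 via epsilon: add s4.
From s4 via epsilon: add s8.
From s8 via epsilon: add s3.
epsilon-closure = {s0, s2, s3, s4, s5, s7, s8}, which has 7 states.

7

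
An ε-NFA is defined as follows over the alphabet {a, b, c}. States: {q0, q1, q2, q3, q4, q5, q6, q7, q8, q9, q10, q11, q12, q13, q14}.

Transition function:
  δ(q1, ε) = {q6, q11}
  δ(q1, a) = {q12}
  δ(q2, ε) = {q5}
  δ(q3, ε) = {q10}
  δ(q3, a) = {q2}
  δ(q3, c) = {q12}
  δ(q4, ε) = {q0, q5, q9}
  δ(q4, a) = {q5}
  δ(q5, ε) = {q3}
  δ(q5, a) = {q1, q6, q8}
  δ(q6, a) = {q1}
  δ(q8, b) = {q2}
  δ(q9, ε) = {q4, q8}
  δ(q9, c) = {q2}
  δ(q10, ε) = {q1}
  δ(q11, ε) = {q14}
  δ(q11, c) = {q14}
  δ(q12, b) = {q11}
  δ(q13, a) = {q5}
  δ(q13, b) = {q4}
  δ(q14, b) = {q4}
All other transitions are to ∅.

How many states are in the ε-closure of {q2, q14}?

8

Start with {q2, q14}.
From q2 via ε: add q5.
From q5 via ε: add q3.
From q3 via ε: add q10.
From q10 via ε: add q1.
From q1 via ε: add q6, q11.
ε-closure = {q1, q2, q3, q5, q6, q10, q11, q14}, which has 8 states.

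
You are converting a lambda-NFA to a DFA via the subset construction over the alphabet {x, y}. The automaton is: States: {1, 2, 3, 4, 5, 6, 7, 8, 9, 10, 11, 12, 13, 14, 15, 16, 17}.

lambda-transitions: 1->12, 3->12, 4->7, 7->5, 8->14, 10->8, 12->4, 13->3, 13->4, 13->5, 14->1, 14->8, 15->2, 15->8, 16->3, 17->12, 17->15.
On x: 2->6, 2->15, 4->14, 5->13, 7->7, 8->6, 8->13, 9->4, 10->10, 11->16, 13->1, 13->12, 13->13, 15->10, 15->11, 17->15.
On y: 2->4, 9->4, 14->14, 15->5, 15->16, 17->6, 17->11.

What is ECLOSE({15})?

{1, 2, 4, 5, 7, 8, 12, 14, 15}

Start with {15}.
From 15 via lambda: add 2, 8.
From 8 via lambda: add 14.
From 14 via lambda: add 1.
From 1 via lambda: add 12.
From 12 via lambda: add 4.
From 4 via lambda: add 7.
From 7 via lambda: add 5.
No new states can be added; the closed set is {1, 2, 4, 5, 7, 8, 12, 14, 15}.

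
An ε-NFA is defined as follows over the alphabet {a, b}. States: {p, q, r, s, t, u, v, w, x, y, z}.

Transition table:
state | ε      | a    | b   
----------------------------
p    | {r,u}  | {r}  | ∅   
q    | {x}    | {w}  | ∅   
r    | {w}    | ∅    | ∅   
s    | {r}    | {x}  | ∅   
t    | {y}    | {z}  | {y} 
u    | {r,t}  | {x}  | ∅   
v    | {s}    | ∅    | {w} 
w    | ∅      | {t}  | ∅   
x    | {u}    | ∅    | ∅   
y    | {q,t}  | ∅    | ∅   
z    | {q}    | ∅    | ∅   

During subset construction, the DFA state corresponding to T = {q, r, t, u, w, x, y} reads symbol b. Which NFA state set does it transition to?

t on b → {y}.
No b-transition from q, r, u, w, x, y.
Union after reading b: {y}.
Now take the ε-closure:
From y via ε: add q, t.
From q via ε: add x.
From x via ε: add u.
From u via ε: add r.
From r via ε: add w.
No new states can be added; the closed set is {q, r, t, u, w, x, y}.

{q, r, t, u, w, x, y}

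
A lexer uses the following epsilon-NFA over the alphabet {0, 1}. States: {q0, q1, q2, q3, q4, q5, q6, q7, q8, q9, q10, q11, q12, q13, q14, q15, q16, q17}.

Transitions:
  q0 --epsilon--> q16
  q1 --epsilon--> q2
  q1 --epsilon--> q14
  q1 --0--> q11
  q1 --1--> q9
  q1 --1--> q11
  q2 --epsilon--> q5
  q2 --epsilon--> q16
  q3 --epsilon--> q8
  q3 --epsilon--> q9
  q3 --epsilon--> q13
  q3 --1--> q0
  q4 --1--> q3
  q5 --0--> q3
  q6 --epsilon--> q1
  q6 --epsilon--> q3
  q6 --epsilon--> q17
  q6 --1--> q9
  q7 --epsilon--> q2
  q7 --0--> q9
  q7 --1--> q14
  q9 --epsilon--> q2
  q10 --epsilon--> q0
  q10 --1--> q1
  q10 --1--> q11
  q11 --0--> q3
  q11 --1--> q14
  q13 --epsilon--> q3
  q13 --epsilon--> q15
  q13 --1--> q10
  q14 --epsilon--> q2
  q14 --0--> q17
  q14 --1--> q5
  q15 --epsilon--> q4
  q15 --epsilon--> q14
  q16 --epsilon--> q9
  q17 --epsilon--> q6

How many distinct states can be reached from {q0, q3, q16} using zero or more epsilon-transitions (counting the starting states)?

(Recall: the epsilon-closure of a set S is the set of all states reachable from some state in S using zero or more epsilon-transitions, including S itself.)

Start with {q0, q3, q16}.
From q3 via epsilon: add q8, q9, q13.
From q9 via epsilon: add q2.
From q13 via epsilon: add q15.
From q2 via epsilon: add q5.
From q15 via epsilon: add q4, q14.
epsilon-closure = {q0, q2, q3, q4, q5, q8, q9, q13, q14, q15, q16}, which has 11 states.

11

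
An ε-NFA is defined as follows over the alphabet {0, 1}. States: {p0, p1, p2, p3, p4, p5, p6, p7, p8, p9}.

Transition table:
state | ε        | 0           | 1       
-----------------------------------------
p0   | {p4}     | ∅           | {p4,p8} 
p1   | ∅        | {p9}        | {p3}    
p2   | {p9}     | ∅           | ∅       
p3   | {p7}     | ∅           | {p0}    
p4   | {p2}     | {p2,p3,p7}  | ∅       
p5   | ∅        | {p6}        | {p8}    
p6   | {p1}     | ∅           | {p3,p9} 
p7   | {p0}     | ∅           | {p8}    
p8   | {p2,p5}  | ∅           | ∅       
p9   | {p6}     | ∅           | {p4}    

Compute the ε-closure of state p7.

Start with {p7}.
From p7 via ε: add p0.
From p0 via ε: add p4.
From p4 via ε: add p2.
From p2 via ε: add p9.
From p9 via ε: add p6.
From p6 via ε: add p1.
No new states can be added; the closed set is {p0, p1, p2, p4, p6, p7, p9}.

{p0, p1, p2, p4, p6, p7, p9}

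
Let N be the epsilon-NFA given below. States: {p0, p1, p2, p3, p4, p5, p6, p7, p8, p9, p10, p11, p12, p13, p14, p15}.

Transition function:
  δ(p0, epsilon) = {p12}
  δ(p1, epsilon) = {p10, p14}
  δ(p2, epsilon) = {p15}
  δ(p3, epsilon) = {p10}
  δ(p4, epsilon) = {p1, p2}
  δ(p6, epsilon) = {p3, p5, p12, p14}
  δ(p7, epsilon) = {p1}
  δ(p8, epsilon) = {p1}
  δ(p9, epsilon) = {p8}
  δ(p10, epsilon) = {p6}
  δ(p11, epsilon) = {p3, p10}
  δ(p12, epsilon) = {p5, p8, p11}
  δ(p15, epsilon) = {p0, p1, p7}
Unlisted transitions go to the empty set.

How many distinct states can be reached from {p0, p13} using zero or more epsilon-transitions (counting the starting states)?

11

Start with {p0, p13}.
From p0 via epsilon: add p12.
From p12 via epsilon: add p5, p8, p11.
From p8 via epsilon: add p1.
From p11 via epsilon: add p3, p10.
From p1 via epsilon: add p14.
From p10 via epsilon: add p6.
epsilon-closure = {p0, p1, p3, p5, p6, p8, p10, p11, p12, p13, p14}, which has 11 states.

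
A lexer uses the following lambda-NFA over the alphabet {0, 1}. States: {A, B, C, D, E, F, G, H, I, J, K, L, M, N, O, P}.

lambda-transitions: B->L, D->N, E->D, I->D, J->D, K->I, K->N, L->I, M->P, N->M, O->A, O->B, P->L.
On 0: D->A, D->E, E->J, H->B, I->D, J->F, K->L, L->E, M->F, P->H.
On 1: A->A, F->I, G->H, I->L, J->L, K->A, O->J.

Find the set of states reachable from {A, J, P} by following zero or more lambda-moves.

{A, D, I, J, L, M, N, P}

Start with {A, J, P}.
From J via lambda: add D.
From P via lambda: add L.
From D via lambda: add N.
From L via lambda: add I.
From N via lambda: add M.
No new states can be added; the closed set is {A, D, I, J, L, M, N, P}.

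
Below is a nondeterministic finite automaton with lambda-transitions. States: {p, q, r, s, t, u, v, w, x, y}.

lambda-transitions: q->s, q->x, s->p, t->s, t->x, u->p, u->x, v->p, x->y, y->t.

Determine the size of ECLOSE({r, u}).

7

Start with {r, u}.
From u via lambda: add p, x.
From x via lambda: add y.
From y via lambda: add t.
From t via lambda: add s.
lambda-closure = {p, r, s, t, u, x, y}, which has 7 states.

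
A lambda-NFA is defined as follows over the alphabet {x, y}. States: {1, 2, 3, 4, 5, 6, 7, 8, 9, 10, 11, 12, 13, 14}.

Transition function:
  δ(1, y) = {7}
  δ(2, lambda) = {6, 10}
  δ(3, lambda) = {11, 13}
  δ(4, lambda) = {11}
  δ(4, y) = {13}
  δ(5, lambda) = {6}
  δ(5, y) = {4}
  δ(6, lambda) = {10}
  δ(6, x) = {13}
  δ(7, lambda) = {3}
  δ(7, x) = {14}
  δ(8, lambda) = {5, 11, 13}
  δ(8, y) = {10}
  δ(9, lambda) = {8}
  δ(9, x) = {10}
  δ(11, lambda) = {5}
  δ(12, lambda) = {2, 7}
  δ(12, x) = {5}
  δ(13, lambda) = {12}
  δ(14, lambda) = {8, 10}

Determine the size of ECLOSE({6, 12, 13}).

9

Start with {6, 12, 13}.
From 6 via lambda: add 10.
From 12 via lambda: add 2, 7.
From 7 via lambda: add 3.
From 3 via lambda: add 11.
From 11 via lambda: add 5.
lambda-closure = {2, 3, 5, 6, 7, 10, 11, 12, 13}, which has 9 states.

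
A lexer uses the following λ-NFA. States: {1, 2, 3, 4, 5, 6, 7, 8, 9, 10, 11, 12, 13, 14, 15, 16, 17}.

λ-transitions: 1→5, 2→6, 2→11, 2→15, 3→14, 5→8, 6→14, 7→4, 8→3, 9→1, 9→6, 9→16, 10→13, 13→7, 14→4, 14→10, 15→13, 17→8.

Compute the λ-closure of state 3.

Start with {3}.
From 3 via λ: add 14.
From 14 via λ: add 4, 10.
From 10 via λ: add 13.
From 13 via λ: add 7.
No new states can be added; the closed set is {3, 4, 7, 10, 13, 14}.

{3, 4, 7, 10, 13, 14}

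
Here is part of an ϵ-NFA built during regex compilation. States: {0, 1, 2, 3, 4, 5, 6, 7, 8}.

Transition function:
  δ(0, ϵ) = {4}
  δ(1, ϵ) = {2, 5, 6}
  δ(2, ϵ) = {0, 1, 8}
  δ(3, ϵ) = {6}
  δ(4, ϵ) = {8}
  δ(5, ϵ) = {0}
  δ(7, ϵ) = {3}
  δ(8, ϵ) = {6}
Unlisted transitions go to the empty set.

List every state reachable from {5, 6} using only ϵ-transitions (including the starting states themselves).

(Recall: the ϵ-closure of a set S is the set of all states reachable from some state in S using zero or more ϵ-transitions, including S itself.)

Start with {5, 6}.
From 5 via ϵ: add 0.
From 0 via ϵ: add 4.
From 4 via ϵ: add 8.
No new states can be added; the closed set is {0, 4, 5, 6, 8}.

{0, 4, 5, 6, 8}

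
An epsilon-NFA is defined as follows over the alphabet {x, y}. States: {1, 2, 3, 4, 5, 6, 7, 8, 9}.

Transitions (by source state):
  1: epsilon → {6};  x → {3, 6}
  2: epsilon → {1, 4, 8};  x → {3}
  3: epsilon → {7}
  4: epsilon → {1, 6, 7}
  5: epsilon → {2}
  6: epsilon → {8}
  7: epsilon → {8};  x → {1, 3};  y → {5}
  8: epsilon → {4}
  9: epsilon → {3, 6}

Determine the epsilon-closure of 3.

Start with {3}.
From 3 via epsilon: add 7.
From 7 via epsilon: add 8.
From 8 via epsilon: add 4.
From 4 via epsilon: add 1, 6.
No new states can be added; the closed set is {1, 3, 4, 6, 7, 8}.

{1, 3, 4, 6, 7, 8}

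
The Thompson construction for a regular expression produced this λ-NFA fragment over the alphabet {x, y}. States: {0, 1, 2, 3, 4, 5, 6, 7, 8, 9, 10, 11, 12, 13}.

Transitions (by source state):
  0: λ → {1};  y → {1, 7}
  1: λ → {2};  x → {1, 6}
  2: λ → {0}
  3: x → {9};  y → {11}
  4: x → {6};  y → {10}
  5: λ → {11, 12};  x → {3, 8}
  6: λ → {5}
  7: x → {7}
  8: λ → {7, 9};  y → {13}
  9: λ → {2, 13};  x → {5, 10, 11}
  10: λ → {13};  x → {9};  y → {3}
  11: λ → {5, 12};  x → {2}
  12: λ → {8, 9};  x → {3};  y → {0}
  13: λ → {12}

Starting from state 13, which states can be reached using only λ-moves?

Start with {13}.
From 13 via λ: add 12.
From 12 via λ: add 8, 9.
From 8 via λ: add 7.
From 9 via λ: add 2.
From 2 via λ: add 0.
From 0 via λ: add 1.
No new states can be added; the closed set is {0, 1, 2, 7, 8, 9, 12, 13}.

{0, 1, 2, 7, 8, 9, 12, 13}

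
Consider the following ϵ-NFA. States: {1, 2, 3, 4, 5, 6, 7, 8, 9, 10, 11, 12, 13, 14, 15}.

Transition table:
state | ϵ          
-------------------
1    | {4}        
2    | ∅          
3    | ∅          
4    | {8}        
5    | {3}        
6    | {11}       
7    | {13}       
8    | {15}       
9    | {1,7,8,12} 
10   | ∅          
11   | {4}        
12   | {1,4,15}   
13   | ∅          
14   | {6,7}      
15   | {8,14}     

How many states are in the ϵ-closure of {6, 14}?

8

Start with {6, 14}.
From 6 via ϵ: add 11.
From 14 via ϵ: add 7.
From 7 via ϵ: add 13.
From 11 via ϵ: add 4.
From 4 via ϵ: add 8.
From 8 via ϵ: add 15.
ϵ-closure = {4, 6, 7, 8, 11, 13, 14, 15}, which has 8 states.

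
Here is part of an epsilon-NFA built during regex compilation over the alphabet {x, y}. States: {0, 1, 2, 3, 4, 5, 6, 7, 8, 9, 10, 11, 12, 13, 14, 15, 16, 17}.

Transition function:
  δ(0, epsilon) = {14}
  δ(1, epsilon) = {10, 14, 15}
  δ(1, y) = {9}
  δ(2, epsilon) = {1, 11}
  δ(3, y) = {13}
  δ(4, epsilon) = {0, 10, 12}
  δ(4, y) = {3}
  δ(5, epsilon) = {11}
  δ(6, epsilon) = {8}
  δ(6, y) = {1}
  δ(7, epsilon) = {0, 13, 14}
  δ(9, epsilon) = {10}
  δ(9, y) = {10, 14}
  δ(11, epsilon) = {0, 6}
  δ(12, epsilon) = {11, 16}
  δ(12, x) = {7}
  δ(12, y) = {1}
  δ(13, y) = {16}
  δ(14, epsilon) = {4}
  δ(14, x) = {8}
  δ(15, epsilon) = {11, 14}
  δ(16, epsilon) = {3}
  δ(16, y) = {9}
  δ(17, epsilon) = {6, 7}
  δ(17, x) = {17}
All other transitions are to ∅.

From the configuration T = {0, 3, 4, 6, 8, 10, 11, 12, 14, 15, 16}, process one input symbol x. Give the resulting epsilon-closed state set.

12 on x → {7}.
14 on x → {8}.
No x-transition from 0, 3, 4, 6, 8, 10, 11, 15, 16.
Union after reading x: {7, 8}.
Now take the epsilon-closure:
From 7 via epsilon: add 0, 13, 14.
From 14 via epsilon: add 4.
From 4 via epsilon: add 10, 12.
From 12 via epsilon: add 11, 16.
From 11 via epsilon: add 6.
From 16 via epsilon: add 3.
No new states can be added; the closed set is {0, 3, 4, 6, 7, 8, 10, 11, 12, 13, 14, 16}.

{0, 3, 4, 6, 7, 8, 10, 11, 12, 13, 14, 16}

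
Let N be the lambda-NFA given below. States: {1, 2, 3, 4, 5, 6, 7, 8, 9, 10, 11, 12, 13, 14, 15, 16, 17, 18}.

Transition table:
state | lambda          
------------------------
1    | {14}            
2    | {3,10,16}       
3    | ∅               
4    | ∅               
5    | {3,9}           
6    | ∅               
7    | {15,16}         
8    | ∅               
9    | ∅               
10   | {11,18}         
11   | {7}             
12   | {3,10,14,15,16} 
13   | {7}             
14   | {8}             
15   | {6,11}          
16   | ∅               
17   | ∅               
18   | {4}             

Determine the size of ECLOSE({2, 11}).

10

Start with {2, 11}.
From 2 via lambda: add 3, 10, 16.
From 11 via lambda: add 7.
From 7 via lambda: add 15.
From 10 via lambda: add 18.
From 15 via lambda: add 6.
From 18 via lambda: add 4.
lambda-closure = {2, 3, 4, 6, 7, 10, 11, 15, 16, 18}, which has 10 states.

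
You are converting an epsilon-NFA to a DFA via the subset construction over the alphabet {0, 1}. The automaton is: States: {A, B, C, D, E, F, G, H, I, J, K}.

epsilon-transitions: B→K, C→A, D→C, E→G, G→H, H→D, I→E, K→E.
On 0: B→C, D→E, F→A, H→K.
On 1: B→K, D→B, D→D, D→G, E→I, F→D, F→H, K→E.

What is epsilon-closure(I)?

{A, C, D, E, G, H, I}

Start with {I}.
From I via epsilon: add E.
From E via epsilon: add G.
From G via epsilon: add H.
From H via epsilon: add D.
From D via epsilon: add C.
From C via epsilon: add A.
No new states can be added; the closed set is {A, C, D, E, G, H, I}.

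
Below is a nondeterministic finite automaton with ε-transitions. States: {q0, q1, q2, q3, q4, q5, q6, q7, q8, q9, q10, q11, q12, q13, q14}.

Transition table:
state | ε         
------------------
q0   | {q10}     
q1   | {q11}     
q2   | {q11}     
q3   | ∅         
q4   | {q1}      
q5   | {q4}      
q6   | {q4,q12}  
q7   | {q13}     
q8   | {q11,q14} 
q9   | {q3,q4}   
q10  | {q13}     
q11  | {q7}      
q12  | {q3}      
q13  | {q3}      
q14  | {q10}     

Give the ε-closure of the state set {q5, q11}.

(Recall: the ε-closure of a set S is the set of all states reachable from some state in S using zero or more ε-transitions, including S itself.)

Start with {q5, q11}.
From q5 via ε: add q4.
From q11 via ε: add q7.
From q4 via ε: add q1.
From q7 via ε: add q13.
From q13 via ε: add q3.
No new states can be added; the closed set is {q1, q3, q4, q5, q7, q11, q13}.

{q1, q3, q4, q5, q7, q11, q13}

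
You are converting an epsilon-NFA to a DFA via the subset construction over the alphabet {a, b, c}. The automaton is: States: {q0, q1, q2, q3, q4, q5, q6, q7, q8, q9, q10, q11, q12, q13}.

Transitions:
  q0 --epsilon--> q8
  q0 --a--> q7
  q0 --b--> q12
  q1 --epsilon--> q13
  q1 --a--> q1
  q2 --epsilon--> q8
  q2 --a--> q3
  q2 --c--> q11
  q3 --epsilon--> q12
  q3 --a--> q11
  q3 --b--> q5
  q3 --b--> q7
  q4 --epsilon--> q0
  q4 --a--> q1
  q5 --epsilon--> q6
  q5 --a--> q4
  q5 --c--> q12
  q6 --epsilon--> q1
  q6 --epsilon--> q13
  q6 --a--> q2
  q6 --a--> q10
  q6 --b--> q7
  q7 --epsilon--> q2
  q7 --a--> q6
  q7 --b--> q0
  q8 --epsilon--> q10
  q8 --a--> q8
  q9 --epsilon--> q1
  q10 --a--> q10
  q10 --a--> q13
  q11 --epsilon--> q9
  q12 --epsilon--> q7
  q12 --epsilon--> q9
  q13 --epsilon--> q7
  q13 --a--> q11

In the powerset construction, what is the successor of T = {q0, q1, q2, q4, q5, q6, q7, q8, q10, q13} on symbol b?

q0 on b → {q12}.
q6 on b → {q7}.
q7 on b → {q0}.
No b-transition from q1, q2, q4, q5, q8, q10, q13.
Union after reading b: {q0, q7, q12}.
Now take the epsilon-closure:
From q0 via epsilon: add q8.
From q7 via epsilon: add q2.
From q12 via epsilon: add q9.
From q8 via epsilon: add q10.
From q9 via epsilon: add q1.
From q1 via epsilon: add q13.
No new states can be added; the closed set is {q0, q1, q2, q7, q8, q9, q10, q12, q13}.

{q0, q1, q2, q7, q8, q9, q10, q12, q13}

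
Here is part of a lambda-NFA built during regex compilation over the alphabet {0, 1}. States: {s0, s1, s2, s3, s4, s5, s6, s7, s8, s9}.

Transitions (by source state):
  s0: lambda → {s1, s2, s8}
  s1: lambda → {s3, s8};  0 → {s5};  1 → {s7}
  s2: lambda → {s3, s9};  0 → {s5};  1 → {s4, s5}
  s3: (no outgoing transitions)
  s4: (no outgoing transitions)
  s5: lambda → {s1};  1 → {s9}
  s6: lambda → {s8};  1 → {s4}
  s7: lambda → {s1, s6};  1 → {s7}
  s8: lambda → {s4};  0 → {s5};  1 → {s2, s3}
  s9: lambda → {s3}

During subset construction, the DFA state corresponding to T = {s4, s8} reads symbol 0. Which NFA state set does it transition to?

s8 on 0 → {s5}.
No 0-transition from s4.
Union after reading 0: {s5}.
Now take the lambda-closure:
From s5 via lambda: add s1.
From s1 via lambda: add s3, s8.
From s8 via lambda: add s4.
No new states can be added; the closed set is {s1, s3, s4, s5, s8}.

{s1, s3, s4, s5, s8}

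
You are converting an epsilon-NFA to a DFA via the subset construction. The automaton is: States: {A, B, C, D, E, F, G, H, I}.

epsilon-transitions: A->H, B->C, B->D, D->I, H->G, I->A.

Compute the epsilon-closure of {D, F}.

{A, D, F, G, H, I}

Start with {D, F}.
From D via epsilon: add I.
From I via epsilon: add A.
From A via epsilon: add H.
From H via epsilon: add G.
No new states can be added; the closed set is {A, D, F, G, H, I}.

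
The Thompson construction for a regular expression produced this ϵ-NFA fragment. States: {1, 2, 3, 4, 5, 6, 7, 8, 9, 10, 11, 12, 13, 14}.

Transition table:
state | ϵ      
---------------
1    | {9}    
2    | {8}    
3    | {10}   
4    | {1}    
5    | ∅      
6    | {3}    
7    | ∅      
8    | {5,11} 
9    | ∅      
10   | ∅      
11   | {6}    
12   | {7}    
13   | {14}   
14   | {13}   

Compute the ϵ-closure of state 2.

{2, 3, 5, 6, 8, 10, 11}

Start with {2}.
From 2 via ϵ: add 8.
From 8 via ϵ: add 5, 11.
From 11 via ϵ: add 6.
From 6 via ϵ: add 3.
From 3 via ϵ: add 10.
No new states can be added; the closed set is {2, 3, 5, 6, 8, 10, 11}.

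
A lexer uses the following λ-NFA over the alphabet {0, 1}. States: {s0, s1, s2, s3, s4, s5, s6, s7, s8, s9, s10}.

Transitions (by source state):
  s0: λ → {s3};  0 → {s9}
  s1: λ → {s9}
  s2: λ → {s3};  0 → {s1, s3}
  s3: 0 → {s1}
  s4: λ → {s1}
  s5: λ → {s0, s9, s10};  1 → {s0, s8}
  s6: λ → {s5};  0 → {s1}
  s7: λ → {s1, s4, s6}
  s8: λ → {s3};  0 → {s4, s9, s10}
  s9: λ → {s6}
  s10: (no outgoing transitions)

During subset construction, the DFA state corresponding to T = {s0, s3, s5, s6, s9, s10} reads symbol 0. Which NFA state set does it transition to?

s0 on 0 → {s9}.
s3 on 0 → {s1}.
s6 on 0 → {s1}.
No 0-transition from s5, s9, s10.
Union after reading 0: {s1, s9}.
Now take the λ-closure:
From s9 via λ: add s6.
From s6 via λ: add s5.
From s5 via λ: add s0, s10.
From s0 via λ: add s3.
No new states can be added; the closed set is {s0, s1, s3, s5, s6, s9, s10}.

{s0, s1, s3, s5, s6, s9, s10}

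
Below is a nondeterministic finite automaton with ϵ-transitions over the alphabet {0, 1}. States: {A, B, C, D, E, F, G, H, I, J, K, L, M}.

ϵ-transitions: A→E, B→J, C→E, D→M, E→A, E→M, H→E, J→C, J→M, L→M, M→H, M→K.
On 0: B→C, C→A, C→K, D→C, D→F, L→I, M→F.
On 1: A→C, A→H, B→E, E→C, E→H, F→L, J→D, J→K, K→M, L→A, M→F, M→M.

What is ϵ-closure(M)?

{A, E, H, K, M}

Start with {M}.
From M via ϵ: add H, K.
From H via ϵ: add E.
From E via ϵ: add A.
No new states can be added; the closed set is {A, E, H, K, M}.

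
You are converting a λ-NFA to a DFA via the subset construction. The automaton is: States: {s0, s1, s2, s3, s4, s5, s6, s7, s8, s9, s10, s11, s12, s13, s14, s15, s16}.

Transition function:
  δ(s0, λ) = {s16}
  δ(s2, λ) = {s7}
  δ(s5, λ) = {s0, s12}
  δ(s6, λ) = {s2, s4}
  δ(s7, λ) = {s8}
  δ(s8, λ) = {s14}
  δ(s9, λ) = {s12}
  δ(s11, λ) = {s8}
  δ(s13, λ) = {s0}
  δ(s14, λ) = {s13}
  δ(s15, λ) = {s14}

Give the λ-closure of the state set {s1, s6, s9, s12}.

Start with {s1, s6, s9, s12}.
From s6 via λ: add s2, s4.
From s2 via λ: add s7.
From s7 via λ: add s8.
From s8 via λ: add s14.
From s14 via λ: add s13.
From s13 via λ: add s0.
From s0 via λ: add s16.
No new states can be added; the closed set is {s0, s1, s2, s4, s6, s7, s8, s9, s12, s13, s14, s16}.

{s0, s1, s2, s4, s6, s7, s8, s9, s12, s13, s14, s16}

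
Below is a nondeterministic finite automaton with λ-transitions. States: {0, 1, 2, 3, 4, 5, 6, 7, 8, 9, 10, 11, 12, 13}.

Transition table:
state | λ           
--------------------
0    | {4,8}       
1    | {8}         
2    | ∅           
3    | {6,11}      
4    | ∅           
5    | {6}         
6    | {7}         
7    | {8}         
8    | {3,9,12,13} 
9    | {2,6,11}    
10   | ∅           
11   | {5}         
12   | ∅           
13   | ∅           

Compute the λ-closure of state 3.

{2, 3, 5, 6, 7, 8, 9, 11, 12, 13}

Start with {3}.
From 3 via λ: add 6, 11.
From 6 via λ: add 7.
From 11 via λ: add 5.
From 7 via λ: add 8.
From 8 via λ: add 9, 12, 13.
From 9 via λ: add 2.
No new states can be added; the closed set is {2, 3, 5, 6, 7, 8, 9, 11, 12, 13}.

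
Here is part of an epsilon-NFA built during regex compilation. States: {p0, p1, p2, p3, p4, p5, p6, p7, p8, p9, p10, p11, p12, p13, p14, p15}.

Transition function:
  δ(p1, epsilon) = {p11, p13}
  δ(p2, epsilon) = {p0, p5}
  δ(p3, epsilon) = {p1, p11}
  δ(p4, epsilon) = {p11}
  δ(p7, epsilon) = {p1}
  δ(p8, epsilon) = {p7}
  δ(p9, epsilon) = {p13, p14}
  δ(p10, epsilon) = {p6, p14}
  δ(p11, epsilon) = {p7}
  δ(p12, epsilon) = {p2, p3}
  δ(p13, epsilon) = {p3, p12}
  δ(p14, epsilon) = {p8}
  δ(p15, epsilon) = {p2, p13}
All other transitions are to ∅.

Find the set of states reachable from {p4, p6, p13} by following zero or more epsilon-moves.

{p0, p1, p2, p3, p4, p5, p6, p7, p11, p12, p13}

Start with {p4, p6, p13}.
From p4 via epsilon: add p11.
From p13 via epsilon: add p3, p12.
From p3 via epsilon: add p1.
From p11 via epsilon: add p7.
From p12 via epsilon: add p2.
From p2 via epsilon: add p0, p5.
No new states can be added; the closed set is {p0, p1, p2, p3, p4, p5, p6, p7, p11, p12, p13}.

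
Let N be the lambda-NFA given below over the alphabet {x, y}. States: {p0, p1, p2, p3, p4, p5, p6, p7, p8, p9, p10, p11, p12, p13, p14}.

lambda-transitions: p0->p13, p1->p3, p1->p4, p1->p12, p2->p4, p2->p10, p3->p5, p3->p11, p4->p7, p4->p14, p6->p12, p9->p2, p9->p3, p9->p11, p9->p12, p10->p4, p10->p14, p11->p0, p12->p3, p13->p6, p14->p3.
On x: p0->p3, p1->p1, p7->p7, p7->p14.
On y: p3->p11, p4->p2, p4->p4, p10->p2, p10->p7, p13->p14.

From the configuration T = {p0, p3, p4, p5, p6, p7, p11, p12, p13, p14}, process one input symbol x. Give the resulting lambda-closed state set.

{p0, p3, p5, p6, p7, p11, p12, p13, p14}

p0 on x → {p3}.
p7 on x → {p7, p14}.
No x-transition from p3, p4, p5, p6, p11, p12, p13, p14.
Union after reading x: {p3, p7, p14}.
Now take the lambda-closure:
From p3 via lambda: add p5, p11.
From p11 via lambda: add p0.
From p0 via lambda: add p13.
From p13 via lambda: add p6.
From p6 via lambda: add p12.
No new states can be added; the closed set is {p0, p3, p5, p6, p7, p11, p12, p13, p14}.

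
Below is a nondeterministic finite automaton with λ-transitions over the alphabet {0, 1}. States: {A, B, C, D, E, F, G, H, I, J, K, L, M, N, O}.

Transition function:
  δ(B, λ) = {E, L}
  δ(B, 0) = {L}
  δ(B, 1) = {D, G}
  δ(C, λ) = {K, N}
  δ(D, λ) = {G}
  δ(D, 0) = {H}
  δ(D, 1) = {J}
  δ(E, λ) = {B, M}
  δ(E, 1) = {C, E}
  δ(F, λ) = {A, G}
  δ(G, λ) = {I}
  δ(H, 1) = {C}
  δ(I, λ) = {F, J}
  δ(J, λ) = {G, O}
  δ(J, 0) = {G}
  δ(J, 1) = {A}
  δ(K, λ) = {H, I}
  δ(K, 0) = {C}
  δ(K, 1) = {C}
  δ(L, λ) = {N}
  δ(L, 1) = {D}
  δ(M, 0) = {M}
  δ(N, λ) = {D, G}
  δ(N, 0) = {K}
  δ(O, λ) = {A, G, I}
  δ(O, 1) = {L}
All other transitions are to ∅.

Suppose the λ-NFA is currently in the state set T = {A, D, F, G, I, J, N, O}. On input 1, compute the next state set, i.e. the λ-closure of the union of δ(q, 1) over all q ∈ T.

{A, D, F, G, I, J, L, N, O}

D on 1 → {J}.
J on 1 → {A}.
O on 1 → {L}.
No 1-transition from A, F, G, I, N.
Union after reading 1: {A, J, L}.
Now take the λ-closure:
From J via λ: add G, O.
From L via λ: add N.
From G via λ: add I.
From N via λ: add D.
From I via λ: add F.
No new states can be added; the closed set is {A, D, F, G, I, J, L, N, O}.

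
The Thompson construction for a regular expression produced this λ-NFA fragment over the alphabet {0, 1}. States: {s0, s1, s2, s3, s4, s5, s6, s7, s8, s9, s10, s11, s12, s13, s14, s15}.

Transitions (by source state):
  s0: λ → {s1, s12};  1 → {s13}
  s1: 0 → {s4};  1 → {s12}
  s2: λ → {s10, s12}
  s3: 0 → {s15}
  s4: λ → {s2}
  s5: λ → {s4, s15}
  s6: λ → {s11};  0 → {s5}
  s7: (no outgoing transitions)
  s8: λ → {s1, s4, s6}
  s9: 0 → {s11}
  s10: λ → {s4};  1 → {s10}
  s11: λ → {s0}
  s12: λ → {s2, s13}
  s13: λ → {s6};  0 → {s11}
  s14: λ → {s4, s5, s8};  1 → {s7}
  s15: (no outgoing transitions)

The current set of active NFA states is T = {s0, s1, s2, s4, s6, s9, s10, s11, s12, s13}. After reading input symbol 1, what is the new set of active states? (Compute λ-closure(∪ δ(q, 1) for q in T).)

{s0, s1, s2, s4, s6, s10, s11, s12, s13}

s0 on 1 → {s13}.
s1 on 1 → {s12}.
s10 on 1 → {s10}.
No 1-transition from s2, s4, s6, s9, s11, s12, s13.
Union after reading 1: {s10, s12, s13}.
Now take the λ-closure:
From s10 via λ: add s4.
From s12 via λ: add s2.
From s13 via λ: add s6.
From s6 via λ: add s11.
From s11 via λ: add s0.
From s0 via λ: add s1.
No new states can be added; the closed set is {s0, s1, s2, s4, s6, s10, s11, s12, s13}.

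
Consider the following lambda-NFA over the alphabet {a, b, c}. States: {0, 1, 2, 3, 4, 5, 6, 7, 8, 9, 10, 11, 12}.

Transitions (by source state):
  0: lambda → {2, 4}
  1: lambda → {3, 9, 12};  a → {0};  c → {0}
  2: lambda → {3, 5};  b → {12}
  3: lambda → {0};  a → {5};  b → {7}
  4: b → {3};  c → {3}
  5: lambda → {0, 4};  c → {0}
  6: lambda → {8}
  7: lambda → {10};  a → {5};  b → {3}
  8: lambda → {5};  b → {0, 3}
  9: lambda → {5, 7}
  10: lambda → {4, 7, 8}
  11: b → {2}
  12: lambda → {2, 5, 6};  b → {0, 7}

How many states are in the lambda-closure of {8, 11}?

Start with {8, 11}.
From 8 via lambda: add 5.
From 5 via lambda: add 0, 4.
From 0 via lambda: add 2.
From 2 via lambda: add 3.
lambda-closure = {0, 2, 3, 4, 5, 8, 11}, which has 7 states.

7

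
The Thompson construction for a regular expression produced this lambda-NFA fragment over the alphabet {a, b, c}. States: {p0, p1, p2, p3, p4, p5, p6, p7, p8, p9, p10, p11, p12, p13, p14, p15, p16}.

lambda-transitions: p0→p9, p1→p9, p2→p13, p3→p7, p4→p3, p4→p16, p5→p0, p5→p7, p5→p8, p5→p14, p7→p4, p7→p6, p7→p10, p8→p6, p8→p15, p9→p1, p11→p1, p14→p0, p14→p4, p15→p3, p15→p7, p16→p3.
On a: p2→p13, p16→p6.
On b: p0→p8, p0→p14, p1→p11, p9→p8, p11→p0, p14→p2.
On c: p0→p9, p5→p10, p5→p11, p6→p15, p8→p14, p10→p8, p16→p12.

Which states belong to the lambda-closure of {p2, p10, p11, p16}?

{p1, p2, p3, p4, p6, p7, p9, p10, p11, p13, p16}

Start with {p2, p10, p11, p16}.
From p2 via lambda: add p13.
From p11 via lambda: add p1.
From p16 via lambda: add p3.
From p1 via lambda: add p9.
From p3 via lambda: add p7.
From p7 via lambda: add p4, p6.
No new states can be added; the closed set is {p1, p2, p3, p4, p6, p7, p9, p10, p11, p13, p16}.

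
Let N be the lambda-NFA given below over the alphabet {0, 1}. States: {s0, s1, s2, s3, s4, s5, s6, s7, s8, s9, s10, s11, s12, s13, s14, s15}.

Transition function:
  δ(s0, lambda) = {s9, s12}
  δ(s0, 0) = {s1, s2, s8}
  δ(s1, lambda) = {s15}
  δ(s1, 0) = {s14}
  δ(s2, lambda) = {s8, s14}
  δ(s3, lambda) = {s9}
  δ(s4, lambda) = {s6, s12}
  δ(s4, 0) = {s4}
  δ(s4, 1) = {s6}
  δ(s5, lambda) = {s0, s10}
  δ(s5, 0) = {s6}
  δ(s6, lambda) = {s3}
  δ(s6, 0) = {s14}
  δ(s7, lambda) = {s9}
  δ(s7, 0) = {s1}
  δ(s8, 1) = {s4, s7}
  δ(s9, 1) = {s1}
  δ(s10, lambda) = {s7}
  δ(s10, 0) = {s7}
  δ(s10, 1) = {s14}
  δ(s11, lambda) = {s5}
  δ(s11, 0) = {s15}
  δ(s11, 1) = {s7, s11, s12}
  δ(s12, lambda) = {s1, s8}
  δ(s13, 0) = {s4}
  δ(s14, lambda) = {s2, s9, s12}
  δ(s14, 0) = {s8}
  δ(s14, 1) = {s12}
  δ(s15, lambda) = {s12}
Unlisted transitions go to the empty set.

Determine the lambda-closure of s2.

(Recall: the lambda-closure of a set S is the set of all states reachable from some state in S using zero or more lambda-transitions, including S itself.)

Start with {s2}.
From s2 via lambda: add s8, s14.
From s14 via lambda: add s9, s12.
From s12 via lambda: add s1.
From s1 via lambda: add s15.
No new states can be added; the closed set is {s1, s2, s8, s9, s12, s14, s15}.

{s1, s2, s8, s9, s12, s14, s15}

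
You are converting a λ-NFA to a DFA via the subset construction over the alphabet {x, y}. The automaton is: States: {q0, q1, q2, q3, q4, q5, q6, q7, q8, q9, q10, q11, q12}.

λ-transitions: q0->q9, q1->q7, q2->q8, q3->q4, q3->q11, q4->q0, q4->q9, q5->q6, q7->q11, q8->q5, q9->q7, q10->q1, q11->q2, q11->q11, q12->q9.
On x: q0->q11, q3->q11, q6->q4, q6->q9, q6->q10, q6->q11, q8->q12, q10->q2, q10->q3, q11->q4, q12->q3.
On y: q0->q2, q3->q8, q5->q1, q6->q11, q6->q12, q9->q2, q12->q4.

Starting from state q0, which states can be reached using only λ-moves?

{q0, q2, q5, q6, q7, q8, q9, q11}

Start with {q0}.
From q0 via λ: add q9.
From q9 via λ: add q7.
From q7 via λ: add q11.
From q11 via λ: add q2.
From q2 via λ: add q8.
From q8 via λ: add q5.
From q5 via λ: add q6.
No new states can be added; the closed set is {q0, q2, q5, q6, q7, q8, q9, q11}.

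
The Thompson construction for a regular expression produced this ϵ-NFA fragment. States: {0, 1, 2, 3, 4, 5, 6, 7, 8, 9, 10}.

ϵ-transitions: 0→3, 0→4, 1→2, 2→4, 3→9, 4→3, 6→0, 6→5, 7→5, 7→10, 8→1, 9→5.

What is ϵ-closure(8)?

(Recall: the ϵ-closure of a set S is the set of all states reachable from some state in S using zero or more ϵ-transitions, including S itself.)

{1, 2, 3, 4, 5, 8, 9}

Start with {8}.
From 8 via ϵ: add 1.
From 1 via ϵ: add 2.
From 2 via ϵ: add 4.
From 4 via ϵ: add 3.
From 3 via ϵ: add 9.
From 9 via ϵ: add 5.
No new states can be added; the closed set is {1, 2, 3, 4, 5, 8, 9}.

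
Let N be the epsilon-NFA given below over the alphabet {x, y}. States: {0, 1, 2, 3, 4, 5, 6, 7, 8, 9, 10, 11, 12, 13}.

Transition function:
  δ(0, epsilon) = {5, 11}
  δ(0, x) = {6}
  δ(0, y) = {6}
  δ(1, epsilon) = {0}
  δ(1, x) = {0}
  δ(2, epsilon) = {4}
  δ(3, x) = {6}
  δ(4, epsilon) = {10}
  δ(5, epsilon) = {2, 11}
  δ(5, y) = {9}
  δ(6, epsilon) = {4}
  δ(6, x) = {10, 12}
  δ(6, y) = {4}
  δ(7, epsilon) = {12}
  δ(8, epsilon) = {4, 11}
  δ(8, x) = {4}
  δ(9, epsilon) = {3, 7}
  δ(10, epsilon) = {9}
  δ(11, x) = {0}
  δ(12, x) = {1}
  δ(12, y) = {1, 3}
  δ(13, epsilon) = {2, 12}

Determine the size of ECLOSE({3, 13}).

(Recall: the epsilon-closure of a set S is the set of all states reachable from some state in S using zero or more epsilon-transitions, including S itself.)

8

Start with {3, 13}.
From 13 via epsilon: add 2, 12.
From 2 via epsilon: add 4.
From 4 via epsilon: add 10.
From 10 via epsilon: add 9.
From 9 via epsilon: add 7.
epsilon-closure = {2, 3, 4, 7, 9, 10, 12, 13}, which has 8 states.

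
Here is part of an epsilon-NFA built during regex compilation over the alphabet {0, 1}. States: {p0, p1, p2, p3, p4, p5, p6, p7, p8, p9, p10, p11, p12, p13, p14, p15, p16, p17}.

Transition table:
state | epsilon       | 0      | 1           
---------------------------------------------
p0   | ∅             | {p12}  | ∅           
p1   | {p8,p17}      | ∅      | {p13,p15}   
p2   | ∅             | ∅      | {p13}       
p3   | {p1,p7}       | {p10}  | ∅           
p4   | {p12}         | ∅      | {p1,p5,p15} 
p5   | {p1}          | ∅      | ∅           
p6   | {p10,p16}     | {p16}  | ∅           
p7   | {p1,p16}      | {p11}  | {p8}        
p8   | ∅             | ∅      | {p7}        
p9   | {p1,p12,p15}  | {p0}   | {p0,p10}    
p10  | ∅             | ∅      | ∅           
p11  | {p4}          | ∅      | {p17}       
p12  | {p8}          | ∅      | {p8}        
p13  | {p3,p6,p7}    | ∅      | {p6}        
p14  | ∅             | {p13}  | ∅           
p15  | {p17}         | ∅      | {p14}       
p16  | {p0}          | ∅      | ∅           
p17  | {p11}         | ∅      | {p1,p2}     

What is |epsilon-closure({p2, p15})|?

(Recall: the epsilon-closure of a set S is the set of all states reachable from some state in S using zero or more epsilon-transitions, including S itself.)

7

Start with {p2, p15}.
From p15 via epsilon: add p17.
From p17 via epsilon: add p11.
From p11 via epsilon: add p4.
From p4 via epsilon: add p12.
From p12 via epsilon: add p8.
epsilon-closure = {p2, p4, p8, p11, p12, p15, p17}, which has 7 states.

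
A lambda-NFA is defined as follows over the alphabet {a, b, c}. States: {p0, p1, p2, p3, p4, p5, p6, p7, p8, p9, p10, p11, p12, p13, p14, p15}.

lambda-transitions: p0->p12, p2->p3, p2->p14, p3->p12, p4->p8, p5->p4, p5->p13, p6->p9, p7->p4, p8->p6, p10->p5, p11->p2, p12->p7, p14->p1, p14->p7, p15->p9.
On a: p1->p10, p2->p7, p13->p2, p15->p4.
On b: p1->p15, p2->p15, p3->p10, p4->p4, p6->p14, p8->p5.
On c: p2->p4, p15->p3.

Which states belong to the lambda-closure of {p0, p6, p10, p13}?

{p0, p4, p5, p6, p7, p8, p9, p10, p12, p13}

Start with {p0, p6, p10, p13}.
From p0 via lambda: add p12.
From p6 via lambda: add p9.
From p10 via lambda: add p5.
From p5 via lambda: add p4.
From p12 via lambda: add p7.
From p4 via lambda: add p8.
No new states can be added; the closed set is {p0, p4, p5, p6, p7, p8, p9, p10, p12, p13}.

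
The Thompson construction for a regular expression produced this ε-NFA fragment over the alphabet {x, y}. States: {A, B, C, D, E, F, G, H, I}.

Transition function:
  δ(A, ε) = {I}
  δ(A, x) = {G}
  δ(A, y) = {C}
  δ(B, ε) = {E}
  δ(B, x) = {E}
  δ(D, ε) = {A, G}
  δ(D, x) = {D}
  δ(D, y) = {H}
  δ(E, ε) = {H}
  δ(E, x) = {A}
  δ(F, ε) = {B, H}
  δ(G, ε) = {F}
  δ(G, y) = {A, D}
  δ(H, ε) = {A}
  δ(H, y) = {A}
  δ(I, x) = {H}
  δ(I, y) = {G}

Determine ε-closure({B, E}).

{A, B, E, H, I}

Start with {B, E}.
From E via ε: add H.
From H via ε: add A.
From A via ε: add I.
No new states can be added; the closed set is {A, B, E, H, I}.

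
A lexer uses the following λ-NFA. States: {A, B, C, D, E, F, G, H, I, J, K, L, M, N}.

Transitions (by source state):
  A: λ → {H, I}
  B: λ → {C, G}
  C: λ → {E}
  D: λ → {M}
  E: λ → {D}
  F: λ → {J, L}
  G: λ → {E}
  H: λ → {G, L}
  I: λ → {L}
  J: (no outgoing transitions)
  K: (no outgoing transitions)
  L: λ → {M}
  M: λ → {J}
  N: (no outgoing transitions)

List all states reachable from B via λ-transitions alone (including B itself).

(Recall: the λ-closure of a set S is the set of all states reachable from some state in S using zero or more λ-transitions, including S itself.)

{B, C, D, E, G, J, M}

Start with {B}.
From B via λ: add C, G.
From C via λ: add E.
From E via λ: add D.
From D via λ: add M.
From M via λ: add J.
No new states can be added; the closed set is {B, C, D, E, G, J, M}.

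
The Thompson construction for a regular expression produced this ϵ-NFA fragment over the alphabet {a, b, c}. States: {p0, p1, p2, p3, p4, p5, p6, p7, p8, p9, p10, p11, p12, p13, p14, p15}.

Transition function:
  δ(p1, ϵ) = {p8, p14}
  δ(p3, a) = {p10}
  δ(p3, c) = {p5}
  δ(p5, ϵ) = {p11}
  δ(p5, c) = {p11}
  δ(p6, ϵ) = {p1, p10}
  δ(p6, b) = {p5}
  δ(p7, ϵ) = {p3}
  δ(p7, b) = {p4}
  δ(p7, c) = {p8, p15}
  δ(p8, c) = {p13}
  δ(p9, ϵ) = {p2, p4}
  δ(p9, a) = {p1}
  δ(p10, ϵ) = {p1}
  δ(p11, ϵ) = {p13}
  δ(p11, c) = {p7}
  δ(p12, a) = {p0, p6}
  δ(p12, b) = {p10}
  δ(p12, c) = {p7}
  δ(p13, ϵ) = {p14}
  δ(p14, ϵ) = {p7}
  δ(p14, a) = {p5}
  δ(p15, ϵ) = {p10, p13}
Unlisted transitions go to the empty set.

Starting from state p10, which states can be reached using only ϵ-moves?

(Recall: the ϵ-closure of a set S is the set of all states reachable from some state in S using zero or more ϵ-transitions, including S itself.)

{p1, p3, p7, p8, p10, p14}

Start with {p10}.
From p10 via ϵ: add p1.
From p1 via ϵ: add p8, p14.
From p14 via ϵ: add p7.
From p7 via ϵ: add p3.
No new states can be added; the closed set is {p1, p3, p7, p8, p10, p14}.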